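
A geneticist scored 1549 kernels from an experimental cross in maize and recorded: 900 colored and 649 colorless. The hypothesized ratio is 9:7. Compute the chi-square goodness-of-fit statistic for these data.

Under the 9:7 hypothesis (Σ ratio = 16, N = 1549):
  colored: 1549 × 9/16 = 871.3125
  colorless: 1549 × 7/16 = 677.6875
χ² = Σ (O − E)² / E
  colored: (900 − 871.3125)² / 871.3125 = 0.9445
  colorless: (649 − 677.6875)² / 677.6875 = 1.2144
χ² = 0.9445 + 1.2144 = 2.1589 ≈ 2.159

2.159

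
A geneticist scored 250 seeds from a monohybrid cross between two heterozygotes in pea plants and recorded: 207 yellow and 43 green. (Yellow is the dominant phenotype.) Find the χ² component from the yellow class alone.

For a monohybrid cross between heterozygotes with complete dominance, the expected phenotypic ratio is 3:1.
Under the 3:1 hypothesis (Σ ratio = 4, N = 250):
  yellow: 250 × 3/4 = 187.5
  green: 250 × 1/4 = 62.5
Contribution of yellow: (207 − 187.5)² / 187.5 = 2.0280

2.028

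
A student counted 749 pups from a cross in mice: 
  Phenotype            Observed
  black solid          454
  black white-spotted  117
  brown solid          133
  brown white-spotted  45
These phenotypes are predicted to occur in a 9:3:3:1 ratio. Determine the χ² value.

6.912

The 9:3:3:1 ratio has 16 parts, so with N = 749 the expected counts are:
  black solid: 749 × 9/16 = 421.3125
  black white-spotted: 749 × 3/16 = 140.4375
  brown solid: 749 × 3/16 = 140.4375
  brown white-spotted: 749 × 1/16 = 46.8125
χ² = Σ (O − E)² / E
  black solid: (454 − 421.3125)² / 421.3125 = 2.5361
  black white-spotted: (117 − 140.4375)² / 140.4375 = 3.9115
  brown solid: (133 − 140.4375)² / 140.4375 = 0.3939
  brown white-spotted: (45 − 46.8125)² / 46.8125 = 0.0702
χ² = 2.5361 + 3.9115 + 0.3939 + 0.0702 = 6.9117 ≈ 6.912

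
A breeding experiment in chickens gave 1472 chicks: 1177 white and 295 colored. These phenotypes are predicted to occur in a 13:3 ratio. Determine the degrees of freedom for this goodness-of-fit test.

A goodness-of-fit test with 2 phenotype classes has df = 2 − 1 = 1.

1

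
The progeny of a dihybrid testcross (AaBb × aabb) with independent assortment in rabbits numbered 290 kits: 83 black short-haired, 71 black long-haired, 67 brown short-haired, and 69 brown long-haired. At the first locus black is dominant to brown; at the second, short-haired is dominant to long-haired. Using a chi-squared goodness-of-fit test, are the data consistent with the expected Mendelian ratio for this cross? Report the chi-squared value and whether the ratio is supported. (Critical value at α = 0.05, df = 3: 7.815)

A dihybrid testcross with independent assortment gives a 1:1:1:1 ratio.
The 1:1:1:1 ratio has 4 parts, so with N = 290 the expected counts are:
  black short-haired: 290 × 1/4 = 72.5
  black long-haired: 290 × 1/4 = 72.5
  brown short-haired: 290 × 1/4 = 72.5
  brown long-haired: 290 × 1/4 = 72.5
χ² = Σ (O − E)² / E
  black short-haired: (83 − 72.5)² / 72.5 = 1.5207
  black long-haired: (71 − 72.5)² / 72.5 = 0.0310
  brown short-haired: (67 − 72.5)² / 72.5 = 0.4172
  brown long-haired: (69 − 72.5)² / 72.5 = 0.1690
χ² = 1.5207 + 0.0310 + 0.4172 + 0.1690 = 2.1379 ≈ 2.138
Degrees of freedom = 4 − 1 = 3; critical value at α = 0.05 is 7.815.
Since 2.138 < 7.815, we fail to reject the null hypothesis — the data are consistent with the 1:1:1:1 ratio.

2.138; consistent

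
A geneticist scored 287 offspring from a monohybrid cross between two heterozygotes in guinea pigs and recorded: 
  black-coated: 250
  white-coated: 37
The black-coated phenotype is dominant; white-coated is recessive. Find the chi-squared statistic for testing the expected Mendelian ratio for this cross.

22.440

For a monohybrid cross between heterozygotes with complete dominance, the expected phenotypic ratio is 3:1.
The 3:1 ratio has 4 parts, so with N = 287 the expected counts are:
  black-coated: 287 × 3/4 = 215.25
  white-coated: 287 × 1/4 = 71.75
χ² = Σ (O − E)² / E
  black-coated: (250 − 215.25)² / 215.25 = 5.6100
  white-coated: (37 − 71.75)² / 71.75 = 16.8301
χ² = 5.6100 + 16.8301 = 22.4401 ≈ 22.440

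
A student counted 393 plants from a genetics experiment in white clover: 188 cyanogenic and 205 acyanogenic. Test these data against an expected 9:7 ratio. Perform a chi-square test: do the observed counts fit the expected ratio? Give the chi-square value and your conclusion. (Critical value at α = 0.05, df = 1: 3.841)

11.303; not consistent

Expected counts for N = 393 under a 9:7 ratio (total parts = 16):
  cyanogenic: 393 × 9/16 = 221.0625
  acyanogenic: 393 × 7/16 = 171.9375
χ² = Σ (O − E)² / E
  cyanogenic: (188 − 221.0625)² / 221.0625 = 4.9449
  acyanogenic: (205 − 171.9375)² / 171.9375 = 6.3577
χ² = 4.9449 + 6.3577 = 11.3026 ≈ 11.303
Degrees of freedom = 2 − 1 = 1; critical value at α = 0.05 is 3.841.
Since 11.303 > 3.841, we reject the null hypothesis — the data do not fit the 9:7 ratio.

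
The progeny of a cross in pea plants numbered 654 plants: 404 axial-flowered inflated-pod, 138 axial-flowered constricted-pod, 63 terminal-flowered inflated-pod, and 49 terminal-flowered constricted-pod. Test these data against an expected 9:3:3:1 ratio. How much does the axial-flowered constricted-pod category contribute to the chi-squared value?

1.928

Total ratio parts = 16. Expected numbers out of 654:
  axial-flowered inflated-pod: 654 × 9/16 = 367.875
  axial-flowered constricted-pod: 654 × 3/16 = 122.625
  terminal-flowered inflated-pod: 654 × 3/16 = 122.625
  terminal-flowered constricted-pod: 654 × 1/16 = 40.875
Contribution of axial-flowered constricted-pod: (138 − 122.625)² / 122.625 = 1.9278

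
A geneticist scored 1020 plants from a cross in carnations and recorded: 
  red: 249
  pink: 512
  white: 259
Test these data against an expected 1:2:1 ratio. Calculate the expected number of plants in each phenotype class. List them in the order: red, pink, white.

255, 510, 255

Under the 1:2:1 hypothesis (Σ ratio = 4, N = 1020):
  red: 1020 × 1/4 = 255
  pink: 1020 × 2/4 = 510
  white: 1020 × 1/4 = 255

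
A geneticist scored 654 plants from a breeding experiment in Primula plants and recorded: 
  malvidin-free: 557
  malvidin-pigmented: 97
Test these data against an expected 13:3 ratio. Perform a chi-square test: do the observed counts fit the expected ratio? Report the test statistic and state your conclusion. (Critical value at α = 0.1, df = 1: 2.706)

6.591; not consistent

Under the 13:3 hypothesis (Σ ratio = 16, N = 654):
  malvidin-free: 654 × 13/16 = 531.375
  malvidin-pigmented: 654 × 3/16 = 122.625
χ² = Σ (O − E)² / E
  malvidin-free: (557 − 531.375)² / 531.375 = 1.2357
  malvidin-pigmented: (97 − 122.625)² / 122.625 = 5.3549
χ² = 1.2357 + 5.3549 = 6.5906 ≈ 6.591
Degrees of freedom = 2 − 1 = 1; critical value at α = 0.1 is 2.706.
Since 6.591 > 2.706, we reject the null hypothesis — the data do not fit the 13:3 ratio.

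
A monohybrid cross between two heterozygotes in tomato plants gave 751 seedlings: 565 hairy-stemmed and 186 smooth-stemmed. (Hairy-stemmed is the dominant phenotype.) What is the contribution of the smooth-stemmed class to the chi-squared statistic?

0.016

For a monohybrid cross between heterozygotes with complete dominance, the expected phenotypic ratio is 3:1.
The 3:1 ratio has 4 parts, so with N = 751 the expected counts are:
  hairy-stemmed: 751 × 3/4 = 563.25
  smooth-stemmed: 751 × 1/4 = 187.75
Contribution of smooth-stemmed: (186 − 187.75)² / 187.75 = 0.0163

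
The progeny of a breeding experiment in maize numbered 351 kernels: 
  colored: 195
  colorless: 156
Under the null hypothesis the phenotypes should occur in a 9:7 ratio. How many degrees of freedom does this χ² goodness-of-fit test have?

1

A goodness-of-fit test with 2 phenotype classes has df = 2 − 1 = 1.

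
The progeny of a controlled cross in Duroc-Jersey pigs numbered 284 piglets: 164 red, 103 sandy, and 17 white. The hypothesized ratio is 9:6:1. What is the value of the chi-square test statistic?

0.260

Under the 9:6:1 hypothesis (Σ ratio = 16, N = 284):
  red: 284 × 9/16 = 159.75
  sandy: 284 × 6/16 = 106.5
  white: 284 × 1/16 = 17.75
χ² = Σ (O − E)² / E
  red: (164 − 159.75)² / 159.75 = 0.1131
  sandy: (103 − 106.5)² / 106.5 = 0.1150
  white: (17 − 17.75)² / 17.75 = 0.0317
χ² = 0.1131 + 0.1150 + 0.0317 = 0.2598 ≈ 0.260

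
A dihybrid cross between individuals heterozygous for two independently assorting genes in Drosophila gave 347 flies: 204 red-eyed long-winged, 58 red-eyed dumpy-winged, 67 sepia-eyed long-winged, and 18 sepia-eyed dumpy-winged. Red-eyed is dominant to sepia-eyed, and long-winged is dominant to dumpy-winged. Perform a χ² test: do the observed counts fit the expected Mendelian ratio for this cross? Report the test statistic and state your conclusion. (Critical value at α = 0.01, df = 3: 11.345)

1.849; consistent

A dihybrid F₂ with independent assortment and complete dominance at both loci gives a 9:3:3:1 phenotypic ratio.
The 9:3:3:1 ratio has 16 parts, so with N = 347 the expected counts are:
  red-eyed long-winged: 347 × 9/16 = 195.1875
  red-eyed dumpy-winged: 347 × 3/16 = 65.0625
  sepia-eyed long-winged: 347 × 3/16 = 65.0625
  sepia-eyed dumpy-winged: 347 × 1/16 = 21.6875
χ² = Σ (O − E)² / E
  red-eyed long-winged: (204 − 195.1875)² / 195.1875 = 0.3979
  red-eyed dumpy-winged: (58 − 65.0625)² / 65.0625 = 0.7666
  sepia-eyed long-winged: (67 − 65.0625)² / 65.0625 = 0.0577
  sepia-eyed dumpy-winged: (18 − 21.6875)² / 21.6875 = 0.6270
χ² = 0.3979 + 0.7666 + 0.0577 + 0.6270 = 1.8492 ≈ 1.849
Degrees of freedom = 4 − 1 = 3; critical value at α = 0.01 is 11.345.
Since 1.849 < 11.345, we fail to reject the null hypothesis — the data are consistent with the 9:3:3:1 ratio.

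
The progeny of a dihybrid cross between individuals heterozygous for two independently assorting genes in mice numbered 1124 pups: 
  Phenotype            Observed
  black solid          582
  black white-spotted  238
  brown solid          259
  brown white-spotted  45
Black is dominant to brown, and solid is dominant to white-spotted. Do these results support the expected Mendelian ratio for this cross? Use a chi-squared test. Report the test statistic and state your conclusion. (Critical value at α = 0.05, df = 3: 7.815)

27.639; not consistent

A dihybrid F₂ with independent assortment and complete dominance at both loci gives a 9:3:3:1 phenotypic ratio.
Under the 9:3:3:1 hypothesis (Σ ratio = 16, N = 1124):
  black solid: 1124 × 9/16 = 632.25
  black white-spotted: 1124 × 3/16 = 210.75
  brown solid: 1124 × 3/16 = 210.75
  brown white-spotted: 1124 × 1/16 = 70.25
χ² = Σ (O − E)² / E
  black solid: (582 − 632.25)² / 632.25 = 3.9938
  black white-spotted: (238 − 210.75)² / 210.75 = 3.5234
  brown solid: (259 − 210.75)² / 210.75 = 11.0466
  brown white-spotted: (45 − 70.25)² / 70.25 = 9.0756
χ² = 3.9938 + 3.5234 + 11.0466 + 9.0756 = 27.6394 ≈ 27.639
Degrees of freedom = 4 − 1 = 3; critical value at α = 0.05 is 7.815.
Since 27.639 > 7.815, we reject the null hypothesis — the data do not fit the 9:3:3:1 ratio.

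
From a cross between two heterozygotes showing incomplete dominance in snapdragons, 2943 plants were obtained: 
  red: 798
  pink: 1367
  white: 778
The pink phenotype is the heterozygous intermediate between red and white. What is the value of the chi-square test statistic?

15.114

With incomplete dominance, a heterozygote × heterozygote cross gives a 1:2:1 phenotypic ratio.
Expected counts for N = 2943 under a 1:2:1 ratio (total parts = 4):
  red: 2943 × 1/4 = 735.75
  pink: 2943 × 2/4 = 1471.5
  white: 2943 × 1/4 = 735.75
χ² = Σ (O − E)² / E
  red: (798 − 735.75)² / 735.75 = 5.2668
  pink: (1367 − 1471.5)² / 1471.5 = 7.4212
  white: (778 − 735.75)² / 735.75 = 2.4262
χ² = 5.2668 + 7.4212 + 2.4262 = 15.1142 ≈ 15.114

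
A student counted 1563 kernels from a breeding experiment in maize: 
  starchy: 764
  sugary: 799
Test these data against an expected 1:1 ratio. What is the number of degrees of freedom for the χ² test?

A goodness-of-fit test with 2 phenotype classes has df = 2 − 1 = 1.

1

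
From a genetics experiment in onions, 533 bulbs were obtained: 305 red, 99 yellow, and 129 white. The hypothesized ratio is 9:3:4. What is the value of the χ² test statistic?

Under the 9:3:4 hypothesis (Σ ratio = 16, N = 533):
  red: 533 × 9/16 = 299.8125
  yellow: 533 × 3/16 = 99.9375
  white: 533 × 4/16 = 133.25
χ² = Σ (O − E)² / E
  red: (305 − 299.8125)² / 299.8125 = 0.0898
  yellow: (99 − 99.9375)² / 99.9375 = 0.0088
  white: (129 − 133.25)² / 133.25 = 0.1356
χ² = 0.0898 + 0.0088 + 0.1356 = 0.2342 ≈ 0.234

0.234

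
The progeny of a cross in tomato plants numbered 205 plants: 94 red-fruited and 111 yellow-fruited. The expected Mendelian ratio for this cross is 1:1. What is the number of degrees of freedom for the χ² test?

A goodness-of-fit test with 2 phenotype classes has df = 2 − 1 = 1.

1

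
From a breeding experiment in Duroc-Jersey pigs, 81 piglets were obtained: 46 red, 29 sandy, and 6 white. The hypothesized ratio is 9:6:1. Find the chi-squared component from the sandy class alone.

0.062

Expected counts for N = 81 under a 9:6:1 ratio (total parts = 16):
  red: 81 × 9/16 = 45.5625
  sandy: 81 × 6/16 = 30.375
  white: 81 × 1/16 = 5.0625
Contribution of sandy: (29 − 30.375)² / 30.375 = 0.0622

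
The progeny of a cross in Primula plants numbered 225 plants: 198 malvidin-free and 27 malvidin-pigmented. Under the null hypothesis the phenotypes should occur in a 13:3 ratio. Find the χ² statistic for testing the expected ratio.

The 13:3 ratio has 16 parts, so with N = 225 the expected counts are:
  malvidin-free: 225 × 13/16 = 182.8125
  malvidin-pigmented: 225 × 3/16 = 42.1875
χ² = Σ (O − E)² / E
  malvidin-free: (198 − 182.8125)² / 182.8125 = 1.2617
  malvidin-pigmented: (27 − 42.1875)² / 42.1875 = 5.4675
χ² = 1.2617 + 5.4675 = 6.7292 ≈ 6.729

6.729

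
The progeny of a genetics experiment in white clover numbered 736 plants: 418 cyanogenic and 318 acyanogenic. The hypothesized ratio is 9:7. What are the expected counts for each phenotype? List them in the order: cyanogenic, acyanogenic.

Total ratio parts = 16. Expected numbers out of 736:
  cyanogenic: 736 × 9/16 = 414
  acyanogenic: 736 × 7/16 = 322

414, 322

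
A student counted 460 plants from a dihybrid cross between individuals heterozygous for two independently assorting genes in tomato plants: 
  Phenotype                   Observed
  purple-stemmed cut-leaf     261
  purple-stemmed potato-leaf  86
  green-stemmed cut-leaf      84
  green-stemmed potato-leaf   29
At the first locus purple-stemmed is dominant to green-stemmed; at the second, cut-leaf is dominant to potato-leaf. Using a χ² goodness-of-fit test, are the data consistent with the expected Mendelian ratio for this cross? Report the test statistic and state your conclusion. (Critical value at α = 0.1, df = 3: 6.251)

0.081; consistent

A dihybrid F₂ with independent assortment and complete dominance at both loci gives a 9:3:3:1 phenotypic ratio.
Total ratio parts = 16. Expected numbers out of 460:
  purple-stemmed cut-leaf: 460 × 9/16 = 258.75
  purple-stemmed potato-leaf: 460 × 3/16 = 86.25
  green-stemmed cut-leaf: 460 × 3/16 = 86.25
  green-stemmed potato-leaf: 460 × 1/16 = 28.75
χ² = Σ (O − E)² / E
  purple-stemmed cut-leaf: (261 − 258.75)² / 258.75 = 0.0196
  purple-stemmed potato-leaf: (86 − 86.25)² / 86.25 = 0.0007
  green-stemmed cut-leaf: (84 − 86.25)² / 86.25 = 0.0587
  green-stemmed potato-leaf: (29 − 28.75)² / 28.75 = 0.0022
χ² = 0.0196 + 0.0007 + 0.0587 + 0.0022 = 0.0812 ≈ 0.081
Degrees of freedom = 4 − 1 = 3; critical value at α = 0.1 is 6.251.
Since 0.081 < 6.251, we fail to reject the null hypothesis — the data are consistent with the 9:3:3:1 ratio.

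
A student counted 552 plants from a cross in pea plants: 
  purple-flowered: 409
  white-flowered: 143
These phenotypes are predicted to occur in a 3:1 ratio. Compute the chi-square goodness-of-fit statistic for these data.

0.242

Expected counts for N = 552 under a 3:1 ratio (total parts = 4):
  purple-flowered: 552 × 3/4 = 414
  white-flowered: 552 × 1/4 = 138
χ² = Σ (O − E)² / E
  purple-flowered: (409 − 414)² / 414 = 0.0604
  white-flowered: (143 − 138)² / 138 = 0.1812
χ² = 0.0604 + 0.1812 = 0.2416 ≈ 0.242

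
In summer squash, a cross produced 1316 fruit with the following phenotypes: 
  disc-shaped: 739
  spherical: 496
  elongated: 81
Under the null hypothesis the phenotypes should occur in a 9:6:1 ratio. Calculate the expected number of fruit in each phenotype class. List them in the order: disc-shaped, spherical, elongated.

740.25, 493.5, 82.25

Under the 9:6:1 hypothesis (Σ ratio = 16, N = 1316):
  disc-shaped: 1316 × 9/16 = 740.25
  spherical: 1316 × 6/16 = 493.5
  elongated: 1316 × 1/16 = 82.25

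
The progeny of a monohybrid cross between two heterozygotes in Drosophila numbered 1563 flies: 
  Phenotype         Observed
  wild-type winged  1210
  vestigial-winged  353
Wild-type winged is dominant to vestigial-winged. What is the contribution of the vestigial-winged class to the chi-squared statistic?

3.647

For a monohybrid cross between heterozygotes with complete dominance, the expected phenotypic ratio is 3:1.
The 3:1 ratio has 4 parts, so with N = 1563 the expected counts are:
  wild-type winged: 1563 × 3/4 = 1172.25
  vestigial-winged: 1563 × 1/4 = 390.75
Contribution of vestigial-winged: (353 − 390.75)² / 390.75 = 3.6470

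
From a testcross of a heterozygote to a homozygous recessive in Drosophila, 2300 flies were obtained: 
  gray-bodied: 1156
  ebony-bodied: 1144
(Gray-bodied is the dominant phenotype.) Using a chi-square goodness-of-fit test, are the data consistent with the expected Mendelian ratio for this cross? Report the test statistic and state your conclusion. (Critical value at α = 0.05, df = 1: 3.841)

0.063; consistent

A testcross of a heterozygote (Aa × aa) gives a 1:1 phenotypic ratio.
Under the 1:1 hypothesis (Σ ratio = 2, N = 2300):
  gray-bodied: 2300 × 1/2 = 1150
  ebony-bodied: 2300 × 1/2 = 1150
χ² = Σ (O − E)² / E
  gray-bodied: (1156 − 1150)² / 1150 = 0.0313
  ebony-bodied: (1144 − 1150)² / 1150 = 0.0313
χ² = 0.0313 + 0.0313 = 0.0626 ≈ 0.063
Degrees of freedom = 2 − 1 = 1; critical value at α = 0.05 is 3.841.
Since 0.063 < 3.841, we fail to reject the null hypothesis — the data are consistent with the 1:1 ratio.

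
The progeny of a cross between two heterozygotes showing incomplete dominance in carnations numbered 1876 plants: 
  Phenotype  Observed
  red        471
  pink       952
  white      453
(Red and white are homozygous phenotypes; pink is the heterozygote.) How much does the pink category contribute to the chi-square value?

0.209

With incomplete dominance, a heterozygote × heterozygote cross gives a 1:2:1 phenotypic ratio.
The 1:2:1 ratio has 4 parts, so with N = 1876 the expected counts are:
  red: 1876 × 1/4 = 469
  pink: 1876 × 2/4 = 938
  white: 1876 × 1/4 = 469
Contribution of pink: (952 − 938)² / 938 = 0.2090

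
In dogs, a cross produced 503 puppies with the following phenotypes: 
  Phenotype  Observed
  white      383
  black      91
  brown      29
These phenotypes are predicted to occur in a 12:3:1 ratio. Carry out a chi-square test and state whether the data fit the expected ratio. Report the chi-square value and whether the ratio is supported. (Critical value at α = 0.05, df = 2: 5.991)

0.393; consistent

The 12:3:1 ratio has 16 parts, so with N = 503 the expected counts are:
  white: 503 × 12/16 = 377.25
  black: 503 × 3/16 = 94.3125
  brown: 503 × 1/16 = 31.4375
χ² = Σ (O − E)² / E
  white: (383 − 377.25)² / 377.25 = 0.0876
  black: (91 − 94.3125)² / 94.3125 = 0.1163
  brown: (29 − 31.4375)² / 31.4375 = 0.1890
χ² = 0.0876 + 0.1163 + 0.1890 = 0.3929 ≈ 0.393
Degrees of freedom = 3 − 1 = 2; critical value at α = 0.05 is 5.991.
Since 0.393 < 5.991, we fail to reject the null hypothesis — the data are consistent with the 12:3:1 ratio.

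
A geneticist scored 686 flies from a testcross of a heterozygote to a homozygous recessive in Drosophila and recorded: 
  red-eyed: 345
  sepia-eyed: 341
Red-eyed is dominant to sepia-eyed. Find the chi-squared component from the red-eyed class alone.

0.012

A testcross of a heterozygote (Aa × aa) gives a 1:1 phenotypic ratio.
Expected counts for N = 686 under a 1:1 ratio (total parts = 2):
  red-eyed: 686 × 1/2 = 343
  sepia-eyed: 686 × 1/2 = 343
Contribution of red-eyed: (345 − 343)² / 343 = 0.0117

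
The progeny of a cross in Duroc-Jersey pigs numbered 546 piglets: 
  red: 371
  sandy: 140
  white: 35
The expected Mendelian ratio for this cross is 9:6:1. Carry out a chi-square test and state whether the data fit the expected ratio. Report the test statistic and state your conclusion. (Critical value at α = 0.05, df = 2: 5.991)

Total ratio parts = 16. Expected numbers out of 546:
  red: 546 × 9/16 = 307.125
  sandy: 546 × 6/16 = 204.75
  white: 546 × 1/16 = 34.125
χ² = Σ (O − E)² / E
  red: (371 − 307.125)² / 307.125 = 13.2845
  sandy: (140 − 204.75)² / 204.75 = 20.4765
  white: (35 − 34.125)² / 34.125 = 0.0224
χ² = 13.2845 + 20.4765 + 0.0224 = 33.7834 ≈ 33.783
Degrees of freedom = 3 − 1 = 2; critical value at α = 0.05 is 5.991.
Since 33.783 > 5.991, we reject the null hypothesis — the data do not fit the 9:6:1 ratio.

33.783; not consistent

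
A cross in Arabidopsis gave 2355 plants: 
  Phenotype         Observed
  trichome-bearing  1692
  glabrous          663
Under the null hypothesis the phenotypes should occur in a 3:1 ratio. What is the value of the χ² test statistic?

12.485

Under the 3:1 hypothesis (Σ ratio = 4, N = 2355):
  trichome-bearing: 2355 × 3/4 = 1766.25
  glabrous: 2355 × 1/4 = 588.75
χ² = Σ (O − E)² / E
  trichome-bearing: (1692 − 1766.25)² / 1766.25 = 3.1213
  glabrous: (663 − 588.75)² / 588.75 = 9.3640
χ² = 3.1213 + 9.3640 = 12.4853 ≈ 12.485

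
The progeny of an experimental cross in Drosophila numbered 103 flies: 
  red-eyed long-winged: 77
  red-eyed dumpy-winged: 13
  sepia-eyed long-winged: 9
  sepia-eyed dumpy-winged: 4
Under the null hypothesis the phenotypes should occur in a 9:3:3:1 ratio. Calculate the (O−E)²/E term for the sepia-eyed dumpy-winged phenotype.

0.923

The 9:3:3:1 ratio has 16 parts, so with N = 103 the expected counts are:
  red-eyed long-winged: 103 × 9/16 = 57.9375
  red-eyed dumpy-winged: 103 × 3/16 = 19.3125
  sepia-eyed long-winged: 103 × 3/16 = 19.3125
  sepia-eyed dumpy-winged: 103 × 1/16 = 6.4375
Contribution of sepia-eyed dumpy-winged: (4 − 6.4375)² / 6.4375 = 0.9229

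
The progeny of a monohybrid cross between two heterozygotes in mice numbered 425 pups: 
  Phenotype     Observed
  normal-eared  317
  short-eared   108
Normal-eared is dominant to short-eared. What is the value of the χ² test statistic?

For a monohybrid cross between heterozygotes with complete dominance, the expected phenotypic ratio is 3:1.
The 3:1 ratio has 4 parts, so with N = 425 the expected counts are:
  normal-eared: 425 × 3/4 = 318.75
  short-eared: 425 × 1/4 = 106.25
χ² = Σ (O − E)² / E
  normal-eared: (317 − 318.75)² / 318.75 = 0.0096
  short-eared: (108 − 106.25)² / 106.25 = 0.0288
χ² = 0.0096 + 0.0288 = 0.0384 ≈ 0.038

0.038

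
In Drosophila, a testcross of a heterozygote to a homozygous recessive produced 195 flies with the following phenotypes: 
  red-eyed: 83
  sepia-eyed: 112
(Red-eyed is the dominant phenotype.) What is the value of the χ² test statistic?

A testcross of a heterozygote (Aa × aa) gives a 1:1 phenotypic ratio.
Total ratio parts = 2. Expected numbers out of 195:
  red-eyed: 195 × 1/2 = 97.5
  sepia-eyed: 195 × 1/2 = 97.5
χ² = Σ (O − E)² / E
  red-eyed: (83 − 97.5)² / 97.5 = 2.1564
  sepia-eyed: (112 − 97.5)² / 97.5 = 2.1564
χ² = 2.1564 + 2.1564 = 4.3128 ≈ 4.313

4.313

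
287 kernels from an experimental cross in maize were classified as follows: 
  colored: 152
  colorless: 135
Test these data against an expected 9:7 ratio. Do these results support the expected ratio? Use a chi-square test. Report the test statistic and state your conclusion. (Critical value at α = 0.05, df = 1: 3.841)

1.261; consistent

Total ratio parts = 16. Expected numbers out of 287:
  colored: 287 × 9/16 = 161.4375
  colorless: 287 × 7/16 = 125.5625
χ² = Σ (O − E)² / E
  colored: (152 − 161.4375)² / 161.4375 = 0.5517
  colorless: (135 − 125.5625)² / 125.5625 = 0.7093
χ² = 0.5517 + 0.7093 = 1.261
Degrees of freedom = 2 − 1 = 1; critical value at α = 0.05 is 3.841.
Since 1.261 < 3.841, we fail to reject the null hypothesis — the data are consistent with the 9:7 ratio.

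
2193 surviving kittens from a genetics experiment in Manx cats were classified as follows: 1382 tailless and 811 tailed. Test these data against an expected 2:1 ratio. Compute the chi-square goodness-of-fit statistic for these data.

The 2:1 ratio has 3 parts, so with N = 2193 the expected counts are:
  tailless: 2193 × 2/3 = 1462
  tailed: 2193 × 1/3 = 731
χ² = Σ (O − E)² / E
  tailless: (1382 − 1462)² / 1462 = 4.3776
  tailed: (811 − 731)² / 731 = 8.7551
χ² = 4.3776 + 8.7551 = 13.1327 ≈ 13.133

13.133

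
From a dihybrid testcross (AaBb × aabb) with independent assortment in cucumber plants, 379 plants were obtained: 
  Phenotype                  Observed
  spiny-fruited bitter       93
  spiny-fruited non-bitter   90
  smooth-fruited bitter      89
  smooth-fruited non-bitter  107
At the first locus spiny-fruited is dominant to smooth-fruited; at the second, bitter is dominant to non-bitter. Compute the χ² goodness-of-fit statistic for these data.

2.203

A dihybrid testcross with independent assortment gives a 1:1:1:1 ratio.
Under the 1:1:1:1 hypothesis (Σ ratio = 4, N = 379):
  spiny-fruited bitter: 379 × 1/4 = 94.75
  spiny-fruited non-bitter: 379 × 1/4 = 94.75
  smooth-fruited bitter: 379 × 1/4 = 94.75
  smooth-fruited non-bitter: 379 × 1/4 = 94.75
χ² = Σ (O − E)² / E
  spiny-fruited bitter: (93 − 94.75)² / 94.75 = 0.0323
  spiny-fruited non-bitter: (90 − 94.75)² / 94.75 = 0.2381
  smooth-fruited bitter: (89 − 94.75)² / 94.75 = 0.3489
  smooth-fruited non-bitter: (107 − 94.75)² / 94.75 = 1.5838
χ² = 0.0323 + 0.2381 + 0.3489 + 1.5838 = 2.2031 ≈ 2.203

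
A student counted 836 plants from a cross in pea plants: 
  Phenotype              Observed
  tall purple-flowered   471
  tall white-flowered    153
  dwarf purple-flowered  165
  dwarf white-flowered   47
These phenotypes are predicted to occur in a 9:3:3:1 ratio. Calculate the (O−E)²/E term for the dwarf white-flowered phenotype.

0.528

Total ratio parts = 16. Expected numbers out of 836:
  tall purple-flowered: 836 × 9/16 = 470.25
  tall white-flowered: 836 × 3/16 = 156.75
  dwarf purple-flowered: 836 × 3/16 = 156.75
  dwarf white-flowered: 836 × 1/16 = 52.25
Contribution of dwarf white-flowered: (47 − 52.25)² / 52.25 = 0.5275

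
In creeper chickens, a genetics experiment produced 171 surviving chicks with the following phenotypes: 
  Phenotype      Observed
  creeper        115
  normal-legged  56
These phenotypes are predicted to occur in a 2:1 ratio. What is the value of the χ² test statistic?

Expected counts for N = 171 under a 2:1 ratio (total parts = 3):
  creeper: 171 × 2/3 = 114
  normal-legged: 171 × 1/3 = 57
χ² = Σ (O − E)² / E
  creeper: (115 − 114)² / 114 = 0.0088
  normal-legged: (56 − 57)² / 57 = 0.0175
χ² = 0.0088 + 0.0175 = 0.0263 ≈ 0.026

0.026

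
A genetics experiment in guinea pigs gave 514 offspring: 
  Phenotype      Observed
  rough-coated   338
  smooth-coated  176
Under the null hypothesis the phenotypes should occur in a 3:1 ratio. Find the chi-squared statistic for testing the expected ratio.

23.411

Under the 3:1 hypothesis (Σ ratio = 4, N = 514):
  rough-coated: 514 × 3/4 = 385.5
  smooth-coated: 514 × 1/4 = 128.5
χ² = Σ (O − E)² / E
  rough-coated: (338 − 385.5)² / 385.5 = 5.8528
  smooth-coated: (176 − 128.5)² / 128.5 = 17.5584
χ² = 5.8528 + 17.5584 = 23.4112 ≈ 23.411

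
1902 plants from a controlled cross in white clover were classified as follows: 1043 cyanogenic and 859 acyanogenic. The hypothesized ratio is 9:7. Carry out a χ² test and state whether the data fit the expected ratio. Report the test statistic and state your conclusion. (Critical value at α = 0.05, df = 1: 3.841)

1.543; consistent

The 9:7 ratio has 16 parts, so with N = 1902 the expected counts are:
  cyanogenic: 1902 × 9/16 = 1069.875
  acyanogenic: 1902 × 7/16 = 832.125
χ² = Σ (O − E)² / E
  cyanogenic: (1043 − 1069.875)² / 1069.875 = 0.6751
  acyanogenic: (859 − 832.125)² / 832.125 = 0.8680
χ² = 0.6751 + 0.8680 = 1.5431 ≈ 1.543
Degrees of freedom = 2 − 1 = 1; critical value at α = 0.05 is 3.841.
Since 1.543 < 3.841, we fail to reject the null hypothesis — the data are consistent with the 9:7 ratio.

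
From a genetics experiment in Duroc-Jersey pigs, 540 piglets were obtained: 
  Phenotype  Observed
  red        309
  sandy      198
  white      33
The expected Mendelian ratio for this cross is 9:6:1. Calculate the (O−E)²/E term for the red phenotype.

Expected counts for N = 540 under a 9:6:1 ratio (total parts = 16):
  red: 540 × 9/16 = 303.75
  sandy: 540 × 6/16 = 202.5
  white: 540 × 1/16 = 33.75
Contribution of red: (309 − 303.75)² / 303.75 = 0.0907

0.091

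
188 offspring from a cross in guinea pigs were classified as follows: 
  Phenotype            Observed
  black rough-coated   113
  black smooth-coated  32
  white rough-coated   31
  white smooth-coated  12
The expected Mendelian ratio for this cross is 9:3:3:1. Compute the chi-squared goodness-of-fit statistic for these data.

The 9:3:3:1 ratio has 16 parts, so with N = 188 the expected counts are:
  black rough-coated: 188 × 9/16 = 105.75
  black smooth-coated: 188 × 3/16 = 35.25
  white rough-coated: 188 × 3/16 = 35.25
  white smooth-coated: 188 × 1/16 = 11.75
χ² = Σ (O − E)² / E
  black rough-coated: (113 − 105.75)² / 105.75 = 0.4970
  black smooth-coated: (32 − 35.25)² / 35.25 = 0.2996
  white rough-coated: (31 − 35.25)² / 35.25 = 0.5124
  white smooth-coated: (12 − 11.75)² / 11.75 = 0.0053
χ² = 0.4970 + 0.2996 + 0.5124 + 0.0053 = 1.3143 ≈ 1.314

1.314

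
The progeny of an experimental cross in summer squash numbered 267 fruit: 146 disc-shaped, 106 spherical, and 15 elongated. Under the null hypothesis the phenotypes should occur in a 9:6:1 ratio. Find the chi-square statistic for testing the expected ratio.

Under the 9:6:1 hypothesis (Σ ratio = 16, N = 267):
  disc-shaped: 267 × 9/16 = 150.1875
  spherical: 267 × 6/16 = 100.125
  elongated: 267 × 1/16 = 16.6875
χ² = Σ (O − E)² / E
  disc-shaped: (146 − 150.1875)² / 150.1875 = 0.1168
  spherical: (106 − 100.125)² / 100.125 = 0.3447
  elongated: (15 − 16.6875)² / 16.6875 = 0.1706
χ² = 0.1168 + 0.3447 + 0.1706 = 0.6321 ≈ 0.632

0.632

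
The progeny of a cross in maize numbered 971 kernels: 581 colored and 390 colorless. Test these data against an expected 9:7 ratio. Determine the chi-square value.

Under the 9:7 hypothesis (Σ ratio = 16, N = 971):
  colored: 971 × 9/16 = 546.1875
  colorless: 971 × 7/16 = 424.8125
χ² = Σ (O − E)² / E
  colored: (581 − 546.1875)² / 546.1875 = 2.2189
  colorless: (390 − 424.8125)² / 424.8125 = 2.8528
χ² = 2.2189 + 2.8528 = 5.0717 ≈ 5.072

5.072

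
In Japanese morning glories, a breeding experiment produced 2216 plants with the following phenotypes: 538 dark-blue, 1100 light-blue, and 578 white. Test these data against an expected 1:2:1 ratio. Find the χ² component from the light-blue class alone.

Total ratio parts = 4. Expected numbers out of 2216:
  dark-blue: 2216 × 1/4 = 554
  light-blue: 2216 × 2/4 = 1108
  white: 2216 × 1/4 = 554
Contribution of light-blue: (1100 − 1108)² / 1108 = 0.0578

0.058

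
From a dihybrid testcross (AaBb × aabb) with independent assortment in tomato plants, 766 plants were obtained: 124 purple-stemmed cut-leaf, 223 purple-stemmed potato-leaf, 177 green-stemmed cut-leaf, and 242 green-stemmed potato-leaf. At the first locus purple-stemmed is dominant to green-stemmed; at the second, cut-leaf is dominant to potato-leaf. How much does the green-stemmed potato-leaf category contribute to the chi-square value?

A dihybrid testcross with independent assortment gives a 1:1:1:1 ratio.
Total ratio parts = 4. Expected numbers out of 766:
  purple-stemmed cut-leaf: 766 × 1/4 = 191.5
  purple-stemmed potato-leaf: 766 × 1/4 = 191.5
  green-stemmed cut-leaf: 766 × 1/4 = 191.5
  green-stemmed potato-leaf: 766 × 1/4 = 191.5
Contribution of green-stemmed potato-leaf: (242 − 191.5)² / 191.5 = 13.3172

13.317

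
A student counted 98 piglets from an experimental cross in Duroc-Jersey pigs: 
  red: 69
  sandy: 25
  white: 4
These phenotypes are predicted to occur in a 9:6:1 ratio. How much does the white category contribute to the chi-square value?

The 9:6:1 ratio has 16 parts, so with N = 98 the expected counts are:
  red: 98 × 9/16 = 55.125
  sandy: 98 × 6/16 = 36.75
  white: 98 × 1/16 = 6.125
Contribution of white: (4 − 6.125)² / 6.125 = 0.7372

0.737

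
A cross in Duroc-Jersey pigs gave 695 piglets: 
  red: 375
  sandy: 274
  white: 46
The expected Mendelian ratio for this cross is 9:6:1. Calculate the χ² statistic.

1.487

Expected counts for N = 695 under a 9:6:1 ratio (total parts = 16):
  red: 695 × 9/16 = 390.9375
  sandy: 695 × 6/16 = 260.625
  white: 695 × 1/16 = 43.4375
χ² = Σ (O − E)² / E
  red: (375 − 390.9375)² / 390.9375 = 0.6497
  sandy: (274 − 260.625)² / 260.625 = 0.6864
  white: (46 − 43.4375)² / 43.4375 = 0.1512
χ² = 0.6497 + 0.6864 + 0.1512 = 1.4873 ≈ 1.487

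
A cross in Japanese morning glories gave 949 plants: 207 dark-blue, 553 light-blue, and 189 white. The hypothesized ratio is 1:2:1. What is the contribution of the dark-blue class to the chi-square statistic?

3.857

Expected counts for N = 949 under a 1:2:1 ratio (total parts = 4):
  dark-blue: 949 × 1/4 = 237.25
  light-blue: 949 × 2/4 = 474.5
  white: 949 × 1/4 = 237.25
Contribution of dark-blue: (207 − 237.25)² / 237.25 = 3.8570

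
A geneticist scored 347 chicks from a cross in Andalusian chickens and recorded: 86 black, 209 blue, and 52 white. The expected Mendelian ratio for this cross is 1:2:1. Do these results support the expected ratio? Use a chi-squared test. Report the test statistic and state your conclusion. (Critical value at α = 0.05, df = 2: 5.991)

Total ratio parts = 4. Expected numbers out of 347:
  black: 347 × 1/4 = 86.75
  blue: 347 × 2/4 = 173.5
  white: 347 × 1/4 = 86.75
χ² = Σ (O − E)² / E
  black: (86 − 86.75)² / 86.75 = 0.0065
  blue: (209 − 173.5)² / 173.5 = 7.2637
  white: (52 − 86.75)² / 86.75 = 13.9200
χ² = 0.0065 + 7.2637 + 13.9200 = 21.1902 ≈ 21.190
Degrees of freedom = 3 − 1 = 2; critical value at α = 0.05 is 5.991.
Since 21.190 > 5.991, we reject the null hypothesis — the data do not fit the 1:2:1 ratio.

21.190; not consistent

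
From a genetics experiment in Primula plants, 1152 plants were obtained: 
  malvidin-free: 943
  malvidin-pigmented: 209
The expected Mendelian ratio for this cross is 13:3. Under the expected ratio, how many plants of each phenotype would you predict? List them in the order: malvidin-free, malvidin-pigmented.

936, 216

Total ratio parts = 16. Expected numbers out of 1152:
  malvidin-free: 1152 × 13/16 = 936
  malvidin-pigmented: 1152 × 3/16 = 216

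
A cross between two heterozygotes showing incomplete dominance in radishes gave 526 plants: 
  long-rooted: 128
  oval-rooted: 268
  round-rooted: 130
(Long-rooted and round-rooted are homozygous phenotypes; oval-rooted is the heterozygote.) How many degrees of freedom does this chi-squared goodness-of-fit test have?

With incomplete dominance, a heterozygote × heterozygote cross gives a 1:2:1 phenotypic ratio.
A goodness-of-fit test with 3 phenotype classes has df = 3 − 1 = 2.

2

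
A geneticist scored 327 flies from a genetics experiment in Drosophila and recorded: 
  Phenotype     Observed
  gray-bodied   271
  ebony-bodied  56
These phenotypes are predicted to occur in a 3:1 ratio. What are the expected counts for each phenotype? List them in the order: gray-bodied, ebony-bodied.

245.25, 81.75

Under the 3:1 hypothesis (Σ ratio = 4, N = 327):
  gray-bodied: 327 × 3/4 = 245.25
  ebony-bodied: 327 × 1/4 = 81.75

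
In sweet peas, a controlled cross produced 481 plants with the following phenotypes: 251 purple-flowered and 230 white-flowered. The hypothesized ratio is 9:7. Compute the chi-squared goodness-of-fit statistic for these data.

The 9:7 ratio has 16 parts, so with N = 481 the expected counts are:
  purple-flowered: 481 × 9/16 = 270.5625
  white-flowered: 481 × 7/16 = 210.4375
χ² = Σ (O − E)² / E
  purple-flowered: (251 − 270.5625)² / 270.5625 = 1.4144
  white-flowered: (230 − 210.4375)² / 210.4375 = 1.8186
χ² = 1.4144 + 1.8186 = 3.233

3.233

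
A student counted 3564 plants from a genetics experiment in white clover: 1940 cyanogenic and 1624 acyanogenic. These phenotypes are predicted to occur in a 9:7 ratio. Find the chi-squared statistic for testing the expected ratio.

4.780

Under the 9:7 hypothesis (Σ ratio = 16, N = 3564):
  cyanogenic: 3564 × 9/16 = 2004.75
  acyanogenic: 3564 × 7/16 = 1559.25
χ² = Σ (O − E)² / E
  cyanogenic: (1940 − 2004.75)² / 2004.75 = 2.0913
  acyanogenic: (1624 − 1559.25)² / 1559.25 = 2.6888
χ² = 2.0913 + 2.6888 = 4.7801 ≈ 4.780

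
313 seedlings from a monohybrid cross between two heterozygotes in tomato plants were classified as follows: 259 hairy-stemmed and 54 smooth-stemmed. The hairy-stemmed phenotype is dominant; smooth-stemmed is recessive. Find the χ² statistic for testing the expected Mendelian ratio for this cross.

10.020

For a monohybrid cross between heterozygotes with complete dominance, the expected phenotypic ratio is 3:1.
Under the 3:1 hypothesis (Σ ratio = 4, N = 313):
  hairy-stemmed: 313 × 3/4 = 234.75
  smooth-stemmed: 313 × 1/4 = 78.25
χ² = Σ (O − E)² / E
  hairy-stemmed: (259 − 234.75)² / 234.75 = 2.5051
  smooth-stemmed: (54 − 78.25)² / 78.25 = 7.5152
χ² = 2.5051 + 7.5152 = 10.0203 ≈ 10.020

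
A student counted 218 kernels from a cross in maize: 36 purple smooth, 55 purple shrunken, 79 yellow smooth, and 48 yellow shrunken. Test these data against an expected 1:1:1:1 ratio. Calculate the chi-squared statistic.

18.073

Under the 1:1:1:1 hypothesis (Σ ratio = 4, N = 218):
  purple smooth: 218 × 1/4 = 54.5
  purple shrunken: 218 × 1/4 = 54.5
  yellow smooth: 218 × 1/4 = 54.5
  yellow shrunken: 218 × 1/4 = 54.5
χ² = Σ (O − E)² / E
  purple smooth: (36 − 54.5)² / 54.5 = 6.2798
  purple shrunken: (55 − 54.5)² / 54.5 = 0.0046
  yellow smooth: (79 − 54.5)² / 54.5 = 11.0138
  yellow shrunken: (48 − 54.5)² / 54.5 = 0.7752
χ² = 6.2798 + 0.0046 + 11.0138 + 0.7752 = 18.0734 ≈ 18.073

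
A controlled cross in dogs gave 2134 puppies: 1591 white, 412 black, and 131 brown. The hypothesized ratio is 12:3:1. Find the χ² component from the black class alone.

0.352

Total ratio parts = 16. Expected numbers out of 2134:
  white: 2134 × 12/16 = 1600.5
  black: 2134 × 3/16 = 400.125
  brown: 2134 × 1/16 = 133.375
Contribution of black: (412 − 400.125)² / 400.125 = 0.3524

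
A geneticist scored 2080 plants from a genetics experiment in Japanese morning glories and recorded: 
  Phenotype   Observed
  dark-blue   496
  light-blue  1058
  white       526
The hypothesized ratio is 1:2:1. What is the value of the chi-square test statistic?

1.488

The 1:2:1 ratio has 4 parts, so with N = 2080 the expected counts are:
  dark-blue: 2080 × 1/4 = 520
  light-blue: 2080 × 2/4 = 1040
  white: 2080 × 1/4 = 520
χ² = Σ (O − E)² / E
  dark-blue: (496 − 520)² / 520 = 1.1077
  light-blue: (1058 − 1040)² / 1040 = 0.3115
  white: (526 − 520)² / 520 = 0.0692
χ² = 1.1077 + 0.3115 + 0.0692 = 1.4884 ≈ 1.488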